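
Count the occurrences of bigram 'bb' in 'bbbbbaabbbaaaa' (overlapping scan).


Scanning 'bbbbbaabbbaaaa' for bigram 'bb':
  Position 0: 'bb' -> MATCH
  Position 1: 'bb' -> MATCH
  Position 2: 'bb' -> MATCH
  Position 3: 'bb' -> MATCH
  Position 4: 'ba' -> no
  Position 5: 'aa' -> no
  Position 6: 'ab' -> no
  Position 7: 'bb' -> MATCH
  Position 8: 'bb' -> MATCH
  Position 9: 'ba' -> no
  Position 10: 'aa' -> no
  Position 11: 'aa' -> no
  Position 12: 'aa' -> no
Total matches: 6

6


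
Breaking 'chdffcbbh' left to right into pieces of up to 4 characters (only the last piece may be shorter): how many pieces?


'chdffcbbh' has 9 characters.
Chunking with max size 4:
  Chunk 1: 'chdf' (positions 0-3)
  Chunk 2: 'fcbb' (positions 4-7)
  Chunk 3: 'h' (positions 8-8)
Total chunks: ceil(9 / 4) = 3

3


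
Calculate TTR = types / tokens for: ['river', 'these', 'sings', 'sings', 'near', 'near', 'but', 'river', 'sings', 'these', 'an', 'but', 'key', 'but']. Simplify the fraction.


Tokens: 14
Unique types: ('an', 'but', 'key', 'near', 'river', 'sings', 'these') = 7
TTR = 7/14
Simplify: divide both by 7 -> 1/2
TTR = 1/2

1/2


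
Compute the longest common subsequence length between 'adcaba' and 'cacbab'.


DP table for LCS of 'adcaba' and 'cacbab':
       c  a  c  b  a  b
    0  0  0  0  0  0  0
  a 0  0  1  1  1  1  1
  d 0  0  1  1  1  1  1
  c 0  1  1  2  2  2  2
  a 0  1  2  2  2  3  3
  b 0  1  2  2  3  3  4
  a 0  1  2  2  3  4  4
LCS: 'acab'
LCS length = 4

4


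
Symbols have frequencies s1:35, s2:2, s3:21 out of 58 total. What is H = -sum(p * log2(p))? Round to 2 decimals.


Computing entropy H = -sum(p_i * log2(p_i)):
  s1: p = 35/58 = 0.6034, -p*log2(p) = 0.4397
  s2: p = 2/58 = 0.0345, -p*log2(p) = 0.1675
  s3: p = 21/58 = 0.3621, -p*log2(p) = 0.5307
H = sum of terms = 1.1379
Rounded to 2 decimals: 1.14

1.14


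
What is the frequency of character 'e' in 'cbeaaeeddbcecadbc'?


Scanning 'cbeaaeeddbcecadbc' for 'e':
  Position 2: 'e' -> MATCH (count: 1)
  Position 5: 'e' -> MATCH (count: 2)
  Position 6: 'e' -> MATCH (count: 3)
  Position 11: 'e' -> MATCH (count: 4)
Total occurrences of 'e': 4

4


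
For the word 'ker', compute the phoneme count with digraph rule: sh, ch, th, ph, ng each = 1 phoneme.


Parsing 'ker' greedily, digraphs first:
  'k' -> consonant phoneme (phonemes so far: 1)
  'e' -> vowel phoneme (phonemes so far: 2)
  'r' -> consonant phoneme (phonemes so far: 3)
Total phonemes: 3

3


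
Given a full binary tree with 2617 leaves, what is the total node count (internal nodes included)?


Leaf nodes (terminals): 2617
Internal nodes = n - 1 = 2617 - 1 = 2616
Total = leaves + internal = 2617 + 2616 = 5233

5233


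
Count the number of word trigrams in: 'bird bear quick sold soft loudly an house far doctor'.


Word trigrams from [10] words:
  Trigram 1: (bird bear quick)
  Trigram 2: (bear quick sold)
  Trigram 3: (quick sold soft)
  Trigram 4: (sold soft loudly)
  Trigram 5: (soft loudly an)
  Trigram 6: (loudly an house)
  Trigram 7: (an house far)
  Trigram 8: (house far doctor)
Total word trigrams: 10 - 2 = 8

8


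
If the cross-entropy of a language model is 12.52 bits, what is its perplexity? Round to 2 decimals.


Perplexity formula: PP = 2^H
H = 12.52
PP = 2^12.52
Decompose: 2^12.52 = 2^12 * 2^0.52
2^12 = 4096, 2^0.52 ~ 1.4339552
PP ~ 4096 * 1.4339552 = 5873.4804992
Rounded to 2 decimals: 5873.48

5873.48


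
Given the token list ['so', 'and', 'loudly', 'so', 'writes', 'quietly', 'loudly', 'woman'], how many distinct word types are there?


Listing all tokens and tracking unique types:
  Token 1: 'so' -> NEW (unique so far: 1)
  Token 2: 'and' -> NEW (unique so far: 2)
  Token 3: 'loudly' -> NEW (unique so far: 3)
  Token 4: 'so' -> duplicate (unique so far: 3)
  Token 5: 'writes' -> NEW (unique so far: 4)
  Token 6: 'quietly' -> NEW (unique so far: 5)
  Token 7: 'loudly' -> duplicate (unique so far: 5)
  Token 8: 'woman' -> NEW (unique so far: 6)
Unique types: ('and', 'loudly', 'quietly', 'so', 'woman', 'writes')
Vocabulary size: 6

6


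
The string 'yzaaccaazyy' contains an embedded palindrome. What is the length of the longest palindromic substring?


Scanning 'yzaaccaazyy' for palindromic substrings.
Substring at positions 0-9: 'yzaaccaazy'.
Check: reverse('yzaaccaazy') = 'yzaaccaazy' -> palindrome confirmed.
Neighbouring characters ('-' / 'y') break symmetry, so it cannot extend further.
No longer palindromic substring exists; longest length = 10

10


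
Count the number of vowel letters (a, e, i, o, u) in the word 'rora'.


Scanning each character of 'rora':
  Position 1: 'r' -> consonant (running count: 0)
  Position 2: 'o' -> vowel (running count: 1)
  Position 3: 'r' -> consonant (running count: 1)
  Position 4: 'a' -> vowel (running count: 2)
Total vowels: 2

2


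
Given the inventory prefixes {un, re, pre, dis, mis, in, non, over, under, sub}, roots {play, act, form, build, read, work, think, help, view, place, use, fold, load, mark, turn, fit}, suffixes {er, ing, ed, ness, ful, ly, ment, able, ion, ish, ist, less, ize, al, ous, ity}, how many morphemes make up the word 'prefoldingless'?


Segmenting 'prefoldingless' against the inventory:
  'pre' -> prefix (morpheme 1)
  'fold' -> root (morpheme 2)
  'ing' -> suffix (morpheme 3)
  'less' -> suffix (morpheme 4)
Total morphemes: 4

4


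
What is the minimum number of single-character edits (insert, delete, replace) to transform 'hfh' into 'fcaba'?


Building DP table for s1='hfh' (len 3) and s2='fcaba' (len 5):
       f  c  a  b  a
    0  1  2  3  4  5
  h 1  1  2  3  4  5
  f 2  1  2  3  4  5
  h 3  2  2  3  4  5
Edit distance = dp[3][5] = 5

5


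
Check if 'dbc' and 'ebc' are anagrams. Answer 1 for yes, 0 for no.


Sort characters of 'dbc': 'bcd'
Sort characters of 'ebc': 'bce'
Sorted forms differ -> they are NOT anagrams
Result: 0

0


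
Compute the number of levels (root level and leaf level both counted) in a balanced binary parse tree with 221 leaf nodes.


In a balanced binary tree with n leaves the deepest leaf is ceil(log2(n)) edges below the root,
so counting node levels inclusive of root and leaves gives ceil(log2(n)) + 1 levels.
log2(221) = 7.7879
ceil(7.7879) = 8
levels = 8 + 1 = 9

9


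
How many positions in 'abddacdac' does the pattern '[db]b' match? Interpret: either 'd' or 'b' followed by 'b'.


Pattern: [db]b means either 'd' or 'b' followed by 'b'.
Scanning 'abddacdac' position-by-position:
  Pos 0: window 'ab' -> no
  Pos 1: window 'bd' -> no
  Pos 2: window 'dd' -> no
  Pos 3: window 'da' -> no
  Pos 4: window 'ac' -> no
  Pos 5: window 'cd' -> no
  Pos 6: window 'da' -> no
  Pos 7: window 'ac' -> no
  Pos 8: window 'c' -> no
Total matches: 0

0


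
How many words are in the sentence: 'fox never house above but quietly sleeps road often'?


Counting words by splitting on spaces:
  Word 1: 'fox'
  Word 2: 'never'
  Word 3: 'house'
  Word 4: 'above'
  Word 5: 'but'
  Word 6: 'quietly'
  Word 7: 'sleeps'
  Word 8: 'road'
  Word 9: 'often'
Total words: 9

9


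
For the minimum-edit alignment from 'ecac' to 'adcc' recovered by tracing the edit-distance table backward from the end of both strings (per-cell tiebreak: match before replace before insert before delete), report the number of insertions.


Edit distance = 3. Backtracking from cell (4, 4) with preference match > replace > insert > delete,
then listing the resulting alignment 'ecac' -> 'adcc' left to right:
  Step 1: replace e->a
  Step 2: replace c->d
  Step 3: replace a->c
  Step 4: keep 'c'
Total insertions: 0

0


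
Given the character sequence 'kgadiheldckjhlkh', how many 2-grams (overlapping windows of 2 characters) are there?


String 'kgadiheldckjhlkh' has length L = 16.
Number of overlapping n-grams = L - n + 1
Substituting: 16 - 2 + 1 = 15

15


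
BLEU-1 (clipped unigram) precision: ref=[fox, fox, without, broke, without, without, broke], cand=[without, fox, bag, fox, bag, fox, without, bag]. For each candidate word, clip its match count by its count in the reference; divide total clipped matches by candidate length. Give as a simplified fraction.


Reference word counts: {'broke': 2, 'fox': 2, 'without': 3}
Checking each candidate word (with clipping):
  'without' -> in reference (ref count 3, used 1/3) -> match (matches: 1)
  'fox' -> in reference (ref count 2, used 1/2) -> match (matches: 2)
  'bag' -> not in reference -> no match (matches: 2)
  'fox' -> in reference (ref count 2, used 2/2) -> match (matches: 3)
  'bag' -> not in reference -> no match (matches: 3)
  'fox' -> ref count 2 already used up (2/2) -> clipped, no match (matches: 3)
  'without' -> in reference (ref count 3, used 2/3) -> match (matches: 4)
  'bag' -> not in reference -> no match (matches: 4)
Clipped matches: 4, Candidate length: 8
Precision = 4/8 = 1/2

1/2


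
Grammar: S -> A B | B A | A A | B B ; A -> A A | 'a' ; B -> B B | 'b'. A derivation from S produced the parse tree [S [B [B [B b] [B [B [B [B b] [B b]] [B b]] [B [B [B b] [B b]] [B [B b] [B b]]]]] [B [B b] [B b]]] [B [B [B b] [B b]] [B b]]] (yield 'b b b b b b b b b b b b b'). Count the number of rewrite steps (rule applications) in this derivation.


Every bracketed nonterminal node [X ...] in the tree is produced by exactly one rule application.
Reading the tree off as a leftmost derivation:
  Step 1: S  =>  B B   (applied S -> B B)
  Step 2: B B  =>  B B B   (applied B -> B B)
  Step 3: B B B  =>  B B B B   (applied B -> B B)
  Step 4: B B B B  =>  b B B B   (applied B -> b)
  Step 5: b B B B  =>  b B B B B   (applied B -> B B)
  Step 6: b B B B B  =>  b B B B B B   (applied B -> B B)
  Step 7: b B B B B B  =>  b B B B B B B   (applied B -> B B)
  Step 8: b B B B B B B  =>  b b B B B B B   (applied B -> b)
  Step 9: b b B B B B B  =>  b b b B B B B   (applied B -> b)
  Step 10: b b b B B B B  =>  b b b b B B B   (applied B -> b)
  Step 11: b b b b B B B  =>  b b b b B B B B   (applied B -> B B)
  Step 12: b b b b B B B B  =>  b b b b B B B B B   (applied B -> B B)
  Step 13: b b b b B B B B B  =>  b b b b b B B B B   (applied B -> b)
  Step 14: b b b b b B B B B  =>  b b b b b b B B B   (applied B -> b)
  Step 15: b b b b b b B B B  =>  b b b b b b B B B B   (applied B -> B B)
  Step 16: b b b b b b B B B B  =>  b b b b b b b B B B   (applied B -> b)
  Step 17: b b b b b b b B B B  =>  b b b b b b b b B B   (applied B -> b)
  Step 18: b b b b b b b b B B  =>  b b b b b b b b B B B   (applied B -> B B)
  Step 19: b b b b b b b b B B B  =>  b b b b b b b b b B B   (applied B -> b)
  Step 20: b b b b b b b b b B B  =>  b b b b b b b b b b B   (applied B -> b)
  Step 21: b b b b b b b b b b B  =>  b b b b b b b b b b B B   (applied B -> B B)
  Step 22: b b b b b b b b b b B B  =>  b b b b b b b b b b B B B   (applied B -> B B)
  Step 23: b b b b b b b b b b B B B  =>  b b b b b b b b b b b B B   (applied B -> b)
  Step 24: b b b b b b b b b b b B B  =>  b b b b b b b b b b b b B   (applied B -> b)
  Step 25: b b b b b b b b b b b b B  =>  b b b b b b b b b b b b b   (applied B -> b)
Final yield: b b b b b b b b b b b b b
Total rewrite steps: 25

25


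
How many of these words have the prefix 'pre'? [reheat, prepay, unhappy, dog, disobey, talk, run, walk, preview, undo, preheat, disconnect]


Checking each word for prefix 'pre':
  'reheat' -> no (count: 0)
  'prepay' -> YES, starts with 'pre' (count: 1)
  'unhappy' -> no (count: 1)
  'dog' -> no (count: 1)
  'disobey' -> no (count: 1)
  'talk' -> no (count: 1)
  'run' -> no (count: 1)
  'walk' -> no (count: 1)
  'preview' -> YES, starts with 'pre' (count: 2)
  'undo' -> no (count: 2)
  'preheat' -> YES, starts with 'pre' (count: 3)
  'disconnect' -> no (count: 3)
Total with prefix 'pre': 3

3


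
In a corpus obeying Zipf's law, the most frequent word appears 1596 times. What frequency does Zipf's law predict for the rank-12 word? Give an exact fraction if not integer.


Zipf's law: freq(rank) = f1 / rank
f1 = 1596, rank = 12
freq = 1596 / 12
= 133

133


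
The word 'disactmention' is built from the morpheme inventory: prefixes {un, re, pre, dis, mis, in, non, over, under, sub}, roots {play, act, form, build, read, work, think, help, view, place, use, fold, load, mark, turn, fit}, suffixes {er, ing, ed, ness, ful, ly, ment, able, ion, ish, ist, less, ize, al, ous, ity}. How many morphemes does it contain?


Segmenting 'disactmention' against the inventory:
  'dis' -> prefix (morpheme 1)
  'act' -> root (morpheme 2)
  'ment' -> suffix (morpheme 3)
  'ion' -> suffix (morpheme 4)
Total morphemes: 4

4


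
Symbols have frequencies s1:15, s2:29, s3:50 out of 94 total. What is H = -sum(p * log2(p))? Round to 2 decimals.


Computing entropy H = -sum(p_i * log2(p_i)):
  s1: p = 15/94 = 0.1596, -p*log2(p) = 0.4225
  s2: p = 29/94 = 0.3085, -p*log2(p) = 0.5234
  s3: p = 50/94 = 0.5319, -p*log2(p) = 0.4844
H = sum of terms = 1.4303
Rounded to 2 decimals: 1.43

1.43


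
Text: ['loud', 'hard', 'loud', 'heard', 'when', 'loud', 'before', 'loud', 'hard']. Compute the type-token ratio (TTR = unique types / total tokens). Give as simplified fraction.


Tokens: 9
Unique types: ('before', 'hard', 'heard', 'loud', 'when') = 5
TTR = 5/9
Already in lowest terms.

5/9


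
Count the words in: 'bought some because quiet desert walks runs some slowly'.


Counting words by splitting on spaces:
  Word 1: 'bought'
  Word 2: 'some'
  Word 3: 'because'
  Word 4: 'quiet'
  Word 5: 'desert'
  Word 6: 'walks'
  Word 7: 'runs'
  Word 8: 'some'
  Word 9: 'slowly'
Total words: 9

9


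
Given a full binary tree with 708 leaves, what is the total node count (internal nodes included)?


Leaf nodes (terminals): 708
Internal nodes = n - 1 = 708 - 1 = 707
Total = leaves + internal = 708 + 707 = 1415

1415


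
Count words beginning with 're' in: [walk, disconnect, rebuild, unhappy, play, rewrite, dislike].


Checking each word for prefix 're':
  'walk' -> no (count: 0)
  'disconnect' -> no (count: 0)
  'rebuild' -> YES, starts with 're' (count: 1)
  'unhappy' -> no (count: 1)
  'play' -> no (count: 1)
  'rewrite' -> YES, starts with 're' (count: 2)
  'dislike' -> no (count: 2)
Total with prefix 're': 2

2


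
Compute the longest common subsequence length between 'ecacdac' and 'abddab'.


DP table for LCS of 'ecacdac' and 'abddab':
       a  b  d  d  a  b
    0  0  0  0  0  0  0
  e 0  0  0  0  0  0  0
  c 0  0  0  0  0  0  0
  a 0  1  1  1  1  1  1
  c 0  1  1  1  1  1  1
  d 0  1  1  2  2  2  2
  a 0  1  1  2  2  3  3
  c 0  1  1  2  2  3  3
LCS: 'ada'
LCS length = 3

3


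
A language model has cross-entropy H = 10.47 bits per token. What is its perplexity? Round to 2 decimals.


Perplexity formula: PP = 2^H
H = 10.47
PP = 2^10.47
Decompose: 2^10.47 = 2^10 * 2^0.47
2^10 = 1024, 2^0.47 ~ 1.3851095
PP ~ 1024 * 1.3851095 = 1418.3521280
Rounded to 2 decimals: 1418.35

1418.35


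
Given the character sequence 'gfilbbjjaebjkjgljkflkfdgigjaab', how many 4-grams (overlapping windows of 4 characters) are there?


String 'gfilbbjjaebjkjgljkflkfdgigjaab' has length L = 30.
Number of overlapping n-grams = L - n + 1
Substituting: 30 - 4 + 1 = 27

27


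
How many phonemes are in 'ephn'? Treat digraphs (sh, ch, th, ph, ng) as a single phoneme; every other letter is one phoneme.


Parsing 'ephn' greedily, digraphs first:
  'e' -> vowel phoneme (phonemes so far: 1)
  'ph' -> digraph (1 consonant phoneme) (phonemes so far: 2)
  'n' -> consonant phoneme (phonemes so far: 3)
Total phonemes: 3

3


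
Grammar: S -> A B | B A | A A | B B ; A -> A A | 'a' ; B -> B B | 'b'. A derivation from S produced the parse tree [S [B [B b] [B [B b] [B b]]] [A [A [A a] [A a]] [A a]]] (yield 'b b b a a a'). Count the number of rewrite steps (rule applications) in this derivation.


Every bracketed nonterminal node [X ...] in the tree is produced by exactly one rule application.
Reading the tree off as a leftmost derivation:
  Step 1: S  =>  B A   (applied S -> B A)
  Step 2: B A  =>  B B A   (applied B -> B B)
  Step 3: B B A  =>  b B A   (applied B -> b)
  Step 4: b B A  =>  b B B A   (applied B -> B B)
  Step 5: b B B A  =>  b b B A   (applied B -> b)
  Step 6: b b B A  =>  b b b A   (applied B -> b)
  Step 7: b b b A  =>  b b b A A   (applied A -> A A)
  Step 8: b b b A A  =>  b b b A A A   (applied A -> A A)
  Step 9: b b b A A A  =>  b b b a A A   (applied A -> a)
  Step 10: b b b a A A  =>  b b b a a A   (applied A -> a)
  Step 11: b b b a a A  =>  b b b a a a   (applied A -> a)
Final yield: b b b a a a
Total rewrite steps: 11

11


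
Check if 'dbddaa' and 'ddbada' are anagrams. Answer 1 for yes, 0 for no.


Sort characters of 'dbddaa': 'aabddd'
Sort characters of 'ddbada': 'aabddd'
Sorted forms match -> they ARE anagrams
Result: 1

1


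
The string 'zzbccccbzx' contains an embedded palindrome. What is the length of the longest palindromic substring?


Scanning 'zzbccccbzx' for palindromic substrings.
Substring at positions 1-8: 'zbccccbz'.
Check: reverse('zbccccbz') = 'zbccccbz' -> palindrome confirmed.
Neighbouring characters ('z' / 'x') break symmetry, so it cannot extend further.
No longer palindromic substring exists; longest length = 8

8


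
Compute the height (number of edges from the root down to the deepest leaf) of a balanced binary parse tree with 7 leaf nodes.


In a balanced binary tree with n leaves the deepest leaf is ceil(log2(n)) edges below the root.
log2(7) = 2.8074
ceil(2.8074) = 3
height (edges) = 3

3


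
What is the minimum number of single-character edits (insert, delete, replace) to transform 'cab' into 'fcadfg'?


Building DP table for s1='cab' (len 3) and s2='fcadfg' (len 6):
       f  c  a  d  f  g
    0  1  2  3  4  5  6
  c 1  1  1  2  3  4  5
  a 2  2  2  1  2  3  4
  b 3  3  3  2  2  3  4
Edit distance = dp[3][6] = 4

4


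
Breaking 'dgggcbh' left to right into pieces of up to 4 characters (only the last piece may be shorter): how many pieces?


'dgggcbh' has 7 characters.
Chunking with max size 4:
  Chunk 1: 'dggg' (positions 0-3)
  Chunk 2: 'cbh' (positions 4-6)
Total chunks: ceil(7 / 4) = 2

2


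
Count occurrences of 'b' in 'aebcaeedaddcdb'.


Scanning 'aebcaeedaddcdb' for 'b':
  Position 2: 'b' -> MATCH (count: 1)
  Position 13: 'b' -> MATCH (count: 2)
Total occurrences of 'b': 2

2


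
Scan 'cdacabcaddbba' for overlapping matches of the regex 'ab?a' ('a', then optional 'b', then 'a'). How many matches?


Pattern: ab?a means 'a', then optional 'b', then 'a'.
Scanning 'cdacabcaddbba' position-by-position:
  Pos 0: window 'cda' -> no
  Pos 1: window 'dac' -> no
  Pos 2: window 'aca' -> no
  Pos 3: window 'cab' -> no
  Pos 4: window 'abc' -> no
  Pos 5: window 'bca' -> no
  Pos 6: window 'cad' -> no
  Pos 7: window 'add' -> no
  Pos 8: window 'ddb' -> no
  Pos 9: window 'dbb' -> no
  Pos 10: window 'bba' -> no
  Pos 11: window 'ba' -> no
  Pos 12: window 'a' -> no
Total matches: 0

0


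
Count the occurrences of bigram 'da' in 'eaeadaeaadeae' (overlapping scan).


Scanning 'eaeadaeaadeae' for bigram 'da':
  Position 0: 'ea' -> no
  Position 1: 'ae' -> no
  Position 2: 'ea' -> no
  Position 3: 'ad' -> no
  Position 4: 'da' -> MATCH
  Position 5: 'ae' -> no
  Position 6: 'ea' -> no
  Position 7: 'aa' -> no
  Position 8: 'ad' -> no
  Position 9: 'de' -> no
  Position 10: 'ea' -> no
  Position 11: 'ae' -> no
Total matches: 1

1


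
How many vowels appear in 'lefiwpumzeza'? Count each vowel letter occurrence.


Scanning each character of 'lefiwpumzeza':
  Position 1: 'l' -> consonant (running count: 0)
  Position 2: 'e' -> vowel (running count: 1)
  Position 3: 'f' -> consonant (running count: 1)
  Position 4: 'i' -> vowel (running count: 2)
  Position 5: 'w' -> consonant (running count: 2)
  Position 6: 'p' -> consonant (running count: 2)
  Position 7: 'u' -> vowel (running count: 3)
  Position 8: 'm' -> consonant (running count: 3)
  Position 9: 'z' -> consonant (running count: 3)
  Position 10: 'e' -> vowel (running count: 4)
  Position 11: 'z' -> consonant (running count: 4)
  Position 12: 'a' -> vowel (running count: 5)
Total vowels: 5

5


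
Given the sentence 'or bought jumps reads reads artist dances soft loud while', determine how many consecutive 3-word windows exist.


Word trigrams from [10] words:
  Trigram 1: (or bought jumps)
  Trigram 2: (bought jumps reads)
  Trigram 3: (jumps reads reads)
  Trigram 4: (reads reads artist)
  Trigram 5: (reads artist dances)
  Trigram 6: (artist dances soft)
  Trigram 7: (dances soft loud)
  Trigram 8: (soft loud while)
Total word trigrams: 10 - 2 = 8

8


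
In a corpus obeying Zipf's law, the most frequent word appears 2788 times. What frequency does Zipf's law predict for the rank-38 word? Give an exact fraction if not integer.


Zipf's law: freq(rank) = f1 / rank
f1 = 2788, rank = 38
freq = 2788 / 38
GCD(2788, 38) = 2
Simplified: 1394/19

1394/19


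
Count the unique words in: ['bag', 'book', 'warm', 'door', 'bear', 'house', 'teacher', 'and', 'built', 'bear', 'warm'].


Listing all tokens and tracking unique types:
  Token 1: 'bag' -> NEW (unique so far: 1)
  Token 2: 'book' -> NEW (unique so far: 2)
  Token 3: 'warm' -> NEW (unique so far: 3)
  Token 4: 'door' -> NEW (unique so far: 4)
  Token 5: 'bear' -> NEW (unique so far: 5)
  Token 6: 'house' -> NEW (unique so far: 6)
  Token 7: 'teacher' -> NEW (unique so far: 7)
  Token 8: 'and' -> NEW (unique so far: 8)
  Token 9: 'built' -> NEW (unique so far: 9)
  Token 10: 'bear' -> duplicate (unique so far: 9)
  Token 11: 'warm' -> duplicate (unique so far: 9)
Unique types: ('and', 'bag', 'bear', 'book', 'built', 'door', 'house', 'teacher', 'warm')
Vocabulary size: 9

9


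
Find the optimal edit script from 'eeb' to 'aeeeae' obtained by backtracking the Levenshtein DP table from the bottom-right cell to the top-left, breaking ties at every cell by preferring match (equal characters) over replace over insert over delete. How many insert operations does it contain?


Edit distance = 4. Backtracking from cell (3, 6) with preference match > replace > insert > delete,
then listing the resulting alignment 'eeb' -> 'aeeeae' left to right:
  Step 1: insert 'a' [insertion #1]
  Step 2: insert 'e' [insertion #2]
  Step 3: keep 'e'
  Step 4: keep 'e'
  Step 5: insert 'a' [insertion #3]
  Step 6: replace b->e
Total insertions: 3

3


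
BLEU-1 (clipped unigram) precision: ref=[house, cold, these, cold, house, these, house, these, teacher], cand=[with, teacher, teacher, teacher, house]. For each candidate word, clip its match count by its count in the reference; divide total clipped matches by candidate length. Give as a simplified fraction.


Reference word counts: {'cold': 2, 'house': 3, 'teacher': 1, 'these': 3}
Checking each candidate word (with clipping):
  'with' -> not in reference -> no match (matches: 0)
  'teacher' -> in reference (ref count 1, used 1/1) -> match (matches: 1)
  'teacher' -> ref count 1 already used up (1/1) -> clipped, no match (matches: 1)
  'teacher' -> ref count 1 already used up (1/1) -> clipped, no match (matches: 1)
  'house' -> in reference (ref count 3, used 1/3) -> match (matches: 2)
Clipped matches: 2, Candidate length: 5
Precision = 2/5

2/5


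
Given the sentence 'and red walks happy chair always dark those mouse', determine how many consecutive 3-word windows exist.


Word trigrams from [9] words:
  Trigram 1: (and red walks)
  Trigram 2: (red walks happy)
  Trigram 3: (walks happy chair)
  Trigram 4: (happy chair always)
  Trigram 5: (chair always dark)
  Trigram 6: (always dark those)
  Trigram 7: (dark those mouse)
Total word trigrams: 9 - 2 = 7

7


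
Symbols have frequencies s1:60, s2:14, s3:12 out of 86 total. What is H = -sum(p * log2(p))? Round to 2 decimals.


Computing entropy H = -sum(p_i * log2(p_i)):
  s1: p = 60/86 = 0.6977, -p*log2(p) = 0.3624
  s2: p = 14/86 = 0.1628, -p*log2(p) = 0.4263
  s3: p = 12/86 = 0.1395, -p*log2(p) = 0.3965
H = sum of terms = 1.1852
Rounded to 2 decimals: 1.19

1.19


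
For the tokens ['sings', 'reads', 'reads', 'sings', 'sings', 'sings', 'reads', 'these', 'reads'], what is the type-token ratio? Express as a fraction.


Tokens: 9
Unique types: ('reads', 'sings', 'these') = 3
TTR = 3/9
Simplify: divide both by 3 -> 1/3
TTR = 1/3

1/3


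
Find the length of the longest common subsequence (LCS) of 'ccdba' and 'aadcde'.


DP table for LCS of 'ccdba' and 'aadcde':
       a  a  d  c  d  e
    0  0  0  0  0  0  0
  c 0  0  0  0  1  1  1
  c 0  0  0  0  1  1  1
  d 0  0  0  1  1  2  2
  b 0  0  0  1  1  2  2
  a 0  1  1  1  1  2  2
LCS: 'cd'
LCS length = 2

2


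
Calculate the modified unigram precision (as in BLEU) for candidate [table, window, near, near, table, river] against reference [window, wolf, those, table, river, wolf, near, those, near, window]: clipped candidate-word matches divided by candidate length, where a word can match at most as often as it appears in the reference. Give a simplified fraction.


Reference word counts: {'near': 2, 'river': 1, 'table': 1, 'those': 2, 'window': 2, 'wolf': 2}
Checking each candidate word (with clipping):
  'table' -> in reference (ref count 1, used 1/1) -> match (matches: 1)
  'window' -> in reference (ref count 2, used 1/2) -> match (matches: 2)
  'near' -> in reference (ref count 2, used 1/2) -> match (matches: 3)
  'near' -> in reference (ref count 2, used 2/2) -> match (matches: 4)
  'table' -> ref count 1 already used up (1/1) -> clipped, no match (matches: 4)
  'river' -> in reference (ref count 1, used 1/1) -> match (matches: 5)
Clipped matches: 5, Candidate length: 6
Precision = 5/6

5/6


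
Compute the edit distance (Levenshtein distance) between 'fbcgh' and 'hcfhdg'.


Building DP table for s1='fbcgh' (len 5) and s2='hcfhdg' (len 6):
       h  c  f  h  d  g
    0  1  2  3  4  5  6
  f 1  1  2  2  3  4  5
  b 2  2  2  3  3  4  5
  c 3  3  2  3  4  4  5
  g 4  4  3  3  4  5  4
  h 5  4  4  4  3  4  5
Edit distance = dp[5][6] = 5

5


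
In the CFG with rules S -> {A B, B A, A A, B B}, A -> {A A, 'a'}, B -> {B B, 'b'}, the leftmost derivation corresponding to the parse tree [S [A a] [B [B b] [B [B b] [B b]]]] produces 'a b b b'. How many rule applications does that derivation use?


Every bracketed nonterminal node [X ...] in the tree is produced by exactly one rule application.
Reading the tree off as a leftmost derivation:
  Step 1: S  =>  A B   (applied S -> A B)
  Step 2: A B  =>  a B   (applied A -> a)
  Step 3: a B  =>  a B B   (applied B -> B B)
  Step 4: a B B  =>  a b B   (applied B -> b)
  Step 5: a b B  =>  a b B B   (applied B -> B B)
  Step 6: a b B B  =>  a b b B   (applied B -> b)
  Step 7: a b b B  =>  a b b b   (applied B -> b)
Final yield: a b b b
Total rewrite steps: 7

7


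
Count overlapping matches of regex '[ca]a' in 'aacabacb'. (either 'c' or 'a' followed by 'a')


Pattern: [ca]a means either 'c' or 'a' followed by 'a'.
Scanning 'aacabacb' position-by-position:
  Pos 0: window 'aa' -> MATCH
  Pos 1: window 'ac' -> no
  Pos 2: window 'ca' -> MATCH
  Pos 3: window 'ab' -> no
  Pos 4: window 'ba' -> no
  Pos 5: window 'ac' -> no
  Pos 6: window 'cb' -> no
  Pos 7: window 'b' -> no
Total matches: 2

2


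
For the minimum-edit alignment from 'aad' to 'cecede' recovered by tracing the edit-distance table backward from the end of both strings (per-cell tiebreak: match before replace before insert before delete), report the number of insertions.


Edit distance = 5. Backtracking from cell (3, 6) with preference match > replace > insert > delete,
then listing the resulting alignment 'aad' -> 'cecede' left to right:
  Step 1: insert 'c' [insertion #1]
  Step 2: insert 'e' [insertion #2]
  Step 3: replace a->c
  Step 4: replace a->e
  Step 5: keep 'd'
  Step 6: insert 'e' [insertion #3]
Total insertions: 3

3


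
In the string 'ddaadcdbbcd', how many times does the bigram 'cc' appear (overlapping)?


Scanning 'ddaadcdbbcd' for bigram 'cc':
  Position 0: 'dd' -> no
  Position 1: 'da' -> no
  Position 2: 'aa' -> no
  Position 3: 'ad' -> no
  Position 4: 'dc' -> no
  Position 5: 'cd' -> no
  Position 6: 'db' -> no
  Position 7: 'bb' -> no
  Position 8: 'bc' -> no
  Position 9: 'cd' -> no
Total matches: 0

0


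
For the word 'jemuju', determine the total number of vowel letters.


Scanning each character of 'jemuju':
  Position 1: 'j' -> consonant (running count: 0)
  Position 2: 'e' -> vowel (running count: 1)
  Position 3: 'm' -> consonant (running count: 1)
  Position 4: 'u' -> vowel (running count: 2)
  Position 5: 'j' -> consonant (running count: 2)
  Position 6: 'u' -> vowel (running count: 3)
Total vowels: 3

3


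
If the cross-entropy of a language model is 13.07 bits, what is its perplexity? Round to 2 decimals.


Perplexity formula: PP = 2^H
H = 13.07
PP = 2^13.07
Decompose: 2^13.07 = 2^13 * 2^0.07
2^13 = 8192, 2^0.07 ~ 1.0497167
PP ~ 8192 * 1.0497167 = 8599.2792064
Rounded to 2 decimals: 8599.28

8599.28


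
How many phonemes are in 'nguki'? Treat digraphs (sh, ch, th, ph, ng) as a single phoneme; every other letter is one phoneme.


Parsing 'nguki' greedily, digraphs first:
  'ng' -> digraph (1 consonant phoneme) (phonemes so far: 1)
  'u' -> vowel phoneme (phonemes so far: 2)
  'k' -> consonant phoneme (phonemes so far: 3)
  'i' -> vowel phoneme (phonemes so far: 4)
Total phonemes: 4

4


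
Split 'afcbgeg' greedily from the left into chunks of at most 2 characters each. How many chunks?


'afcbgeg' has 7 characters.
Chunking with max size 2:
  Chunk 1: 'af' (positions 0-1)
  Chunk 2: 'cb' (positions 2-3)
  Chunk 3: 'ge' (positions 4-5)
  Chunk 4: 'g' (positions 6-6)
Total chunks: ceil(7 / 2) = 4

4


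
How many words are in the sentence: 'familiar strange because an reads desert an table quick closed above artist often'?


Counting words by splitting on spaces:
  Word 1: 'familiar'
  Word 2: 'strange'
  Word 3: 'because'
  Word 4: 'an'
  Word 5: 'reads'
  Word 6: 'desert'
  Word 7: 'an'
  Word 8: 'table'
  Word 9: 'quick'
  Word 10: 'closed'
  Word 11: 'above'
  Word 12: 'artist'
  Word 13: 'often'
Total words: 13

13


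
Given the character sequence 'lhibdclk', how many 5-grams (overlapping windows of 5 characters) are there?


String 'lhibdclk' has length L = 8.
Number of overlapping n-grams = L - n + 1
Substituting: 8 - 5 + 1 = 4

4


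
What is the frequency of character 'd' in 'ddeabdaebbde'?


Scanning 'ddeabdaebbde' for 'd':
  Position 0: 'd' -> MATCH (count: 1)
  Position 1: 'd' -> MATCH (count: 2)
  Position 5: 'd' -> MATCH (count: 3)
  Position 10: 'd' -> MATCH (count: 4)
Total occurrences of 'd': 4

4


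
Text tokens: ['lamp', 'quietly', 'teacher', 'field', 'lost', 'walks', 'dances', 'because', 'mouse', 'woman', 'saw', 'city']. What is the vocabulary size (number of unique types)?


Listing all tokens and tracking unique types:
  Token 1: 'lamp' -> NEW (unique so far: 1)
  Token 2: 'quietly' -> NEW (unique so far: 2)
  Token 3: 'teacher' -> NEW (unique so far: 3)
  Token 4: 'field' -> NEW (unique so far: 4)
  Token 5: 'lost' -> NEW (unique so far: 5)
  Token 6: 'walks' -> NEW (unique so far: 6)
  Token 7: 'dances' -> NEW (unique so far: 7)
  Token 8: 'because' -> NEW (unique so far: 8)
  Token 9: 'mouse' -> NEW (unique so far: 9)
  Token 10: 'woman' -> NEW (unique so far: 10)
  Token 11: 'saw' -> NEW (unique so far: 11)
  Token 12: 'city' -> NEW (unique so far: 12)
Unique types: ('because', 'city', 'dances', 'field', 'lamp', 'lost', 'mouse', 'quietly', 'saw', 'teacher', 'walks', 'woman')
Vocabulary size: 12

12


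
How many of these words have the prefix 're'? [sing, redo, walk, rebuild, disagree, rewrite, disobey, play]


Checking each word for prefix 're':
  'sing' -> no (count: 0)
  'redo' -> YES, starts with 're' (count: 1)
  'walk' -> no (count: 1)
  'rebuild' -> YES, starts with 're' (count: 2)
  'disagree' -> no (count: 2)
  'rewrite' -> YES, starts with 're' (count: 3)
  'disobey' -> no (count: 3)
  'play' -> no (count: 3)
Total with prefix 're': 3

3


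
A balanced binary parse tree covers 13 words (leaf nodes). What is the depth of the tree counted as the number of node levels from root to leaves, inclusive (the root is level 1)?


In a balanced binary tree with n leaves the deepest leaf is ceil(log2(n)) edges below the root,
so counting node levels inclusive of root and leaves gives ceil(log2(n)) + 1 levels.
log2(13) = 3.7004
ceil(3.7004) = 4
levels = 4 + 1 = 5

5


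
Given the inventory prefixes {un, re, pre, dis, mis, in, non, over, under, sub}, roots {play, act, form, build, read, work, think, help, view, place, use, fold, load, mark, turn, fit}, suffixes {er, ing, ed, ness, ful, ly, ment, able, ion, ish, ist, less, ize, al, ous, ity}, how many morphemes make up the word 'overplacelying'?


Segmenting 'overplacelying' against the inventory:
  'over' -> prefix (morpheme 1)
  'place' -> root (morpheme 2)
  'ly' -> suffix (morpheme 3)
  'ing' -> suffix (morpheme 4)
Total morphemes: 4

4


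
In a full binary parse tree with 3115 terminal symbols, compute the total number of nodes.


Leaf nodes (terminals): 3115
Internal nodes = n - 1 = 3115 - 1 = 3114
Total = leaves + internal = 3115 + 3114 = 6229

6229


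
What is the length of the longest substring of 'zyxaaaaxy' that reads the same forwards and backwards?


Scanning 'zyxaaaaxy' for palindromic substrings.
Substring at positions 1-8: 'yxaaaaxy'.
Check: reverse('yxaaaaxy') = 'yxaaaaxy' -> palindrome confirmed.
Neighbouring characters ('z' / '-') break symmetry, so it cannot extend further.
No longer palindromic substring exists; longest length = 8

8


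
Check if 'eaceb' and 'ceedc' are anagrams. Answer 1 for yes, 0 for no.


Sort characters of 'eaceb': 'abcee'
Sort characters of 'ceedc': 'ccdee'
Sorted forms differ -> they are NOT anagrams
Result: 0

0


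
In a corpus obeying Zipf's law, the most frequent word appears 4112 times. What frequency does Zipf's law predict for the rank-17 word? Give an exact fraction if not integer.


Zipf's law: freq(rank) = f1 / rank
f1 = 4112, rank = 17
freq = 4112 / 17
GCD(4112, 17) = 1
Simplified: 4112/17

4112/17


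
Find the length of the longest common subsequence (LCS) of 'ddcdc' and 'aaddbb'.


DP table for LCS of 'ddcdc' and 'aaddbb':
       a  a  d  d  b  b
    0  0  0  0  0  0  0
  d 0  0  0  1  1  1  1
  d 0  0  0  1  2  2  2
  c 0  0  0  1  2  2  2
  d 0  0  0  1  2  2  2
  c 0  0  0  1  2  2  2
LCS: 'dd'
LCS length = 2

2


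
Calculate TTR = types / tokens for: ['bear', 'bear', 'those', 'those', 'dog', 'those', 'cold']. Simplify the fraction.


Tokens: 7
Unique types: ('bear', 'cold', 'dog', 'those') = 4
TTR = 4/7
Already in lowest terms.

4/7


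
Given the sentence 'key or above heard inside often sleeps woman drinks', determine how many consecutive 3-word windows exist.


Word trigrams from [9] words:
  Trigram 1: (key or above)
  Trigram 2: (or above heard)
  Trigram 3: (above heard inside)
  Trigram 4: (heard inside often)
  Trigram 5: (inside often sleeps)
  Trigram 6: (often sleeps woman)
  Trigram 7: (sleeps woman drinks)
Total word trigrams: 9 - 2 = 7

7


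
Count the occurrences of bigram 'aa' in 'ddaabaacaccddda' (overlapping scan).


Scanning 'ddaabaacaccddda' for bigram 'aa':
  Position 0: 'dd' -> no
  Position 1: 'da' -> no
  Position 2: 'aa' -> MATCH
  Position 3: 'ab' -> no
  Position 4: 'ba' -> no
  Position 5: 'aa' -> MATCH
  Position 6: 'ac' -> no
  Position 7: 'ca' -> no
  Position 8: 'ac' -> no
  Position 9: 'cc' -> no
  Position 10: 'cd' -> no
  Position 11: 'dd' -> no
  Position 12: 'dd' -> no
  Position 13: 'da' -> no
Total matches: 2

2


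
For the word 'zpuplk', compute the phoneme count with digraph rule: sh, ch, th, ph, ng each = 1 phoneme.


Parsing 'zpuplk' greedily, digraphs first:
  'z' -> consonant phoneme (phonemes so far: 1)
  'p' -> consonant phoneme (phonemes so far: 2)
  'u' -> vowel phoneme (phonemes so far: 3)
  'p' -> consonant phoneme (phonemes so far: 4)
  'l' -> consonant phoneme (phonemes so far: 5)
  'k' -> consonant phoneme (phonemes so far: 6)
Total phonemes: 6

6


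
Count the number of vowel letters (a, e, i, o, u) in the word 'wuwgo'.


Scanning each character of 'wuwgo':
  Position 1: 'w' -> consonant (running count: 0)
  Position 2: 'u' -> vowel (running count: 1)
  Position 3: 'w' -> consonant (running count: 1)
  Position 4: 'g' -> consonant (running count: 1)
  Position 5: 'o' -> vowel (running count: 2)
Total vowels: 2

2


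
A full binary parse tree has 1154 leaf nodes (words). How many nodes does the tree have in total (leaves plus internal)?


Leaf nodes (terminals): 1154
Internal nodes = n - 1 = 1154 - 1 = 1153
Total = leaves + internal = 1154 + 1153 = 2307

2307


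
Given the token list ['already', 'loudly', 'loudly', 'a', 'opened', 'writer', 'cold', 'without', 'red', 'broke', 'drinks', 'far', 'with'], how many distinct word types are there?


Listing all tokens and tracking unique types:
  Token 1: 'already' -> NEW (unique so far: 1)
  Token 2: 'loudly' -> NEW (unique so far: 2)
  Token 3: 'loudly' -> duplicate (unique so far: 2)
  Token 4: 'a' -> NEW (unique so far: 3)
  Token 5: 'opened' -> NEW (unique so far: 4)
  Token 6: 'writer' -> NEW (unique so far: 5)
  Token 7: 'cold' -> NEW (unique so far: 6)
  Token 8: 'without' -> NEW (unique so far: 7)
  Token 9: 'red' -> NEW (unique so far: 8)
  Token 10: 'broke' -> NEW (unique so far: 9)
  Token 11: 'drinks' -> NEW (unique so far: 10)
  Token 12: 'far' -> NEW (unique so far: 11)
  Token 13: 'with' -> NEW (unique so far: 12)
Unique types: ('a', 'already', 'broke', 'cold', 'drinks', 'far', 'loudly', 'opened', 'red', 'with', 'without', 'writer')
Vocabulary size: 12

12


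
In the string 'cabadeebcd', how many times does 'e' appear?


Scanning 'cabadeebcd' for 'e':
  Position 5: 'e' -> MATCH (count: 1)
  Position 6: 'e' -> MATCH (count: 2)
Total occurrences of 'e': 2

2


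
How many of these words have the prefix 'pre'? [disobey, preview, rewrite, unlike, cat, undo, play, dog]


Checking each word for prefix 'pre':
  'disobey' -> no (count: 0)
  'preview' -> YES, starts with 'pre' (count: 1)
  'rewrite' -> no (count: 1)
  'unlike' -> no (count: 1)
  'cat' -> no (count: 1)
  'undo' -> no (count: 1)
  'play' -> no (count: 1)
  'dog' -> no (count: 1)
Total with prefix 'pre': 1

1


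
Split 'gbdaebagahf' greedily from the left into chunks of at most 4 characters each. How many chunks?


'gbdaebagahf' has 11 characters.
Chunking with max size 4:
  Chunk 1: 'gbda' (positions 0-3)
  Chunk 2: 'ebag' (positions 4-7)
  Chunk 3: 'ahf' (positions 8-10)
Total chunks: ceil(11 / 4) = 3

3


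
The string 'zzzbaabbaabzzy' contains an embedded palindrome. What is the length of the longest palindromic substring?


Scanning 'zzzbaabbaabzzy' for palindromic substrings.
Substring at positions 1-12: 'zzbaabbaabzz'.
Check: reverse('zzbaabbaabzz') = 'zzbaabbaabzz' -> palindrome confirmed.
Neighbouring characters ('z' / 'y') break symmetry, so it cannot extend further.
No longer palindromic substring exists; longest length = 12

12


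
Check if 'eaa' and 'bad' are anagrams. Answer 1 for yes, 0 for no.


Sort characters of 'eaa': 'aae'
Sort characters of 'bad': 'abd'
Sorted forms differ -> they are NOT anagrams
Result: 0

0


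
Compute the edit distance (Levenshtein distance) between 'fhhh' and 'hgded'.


Building DP table for s1='fhhh' (len 4) and s2='hgded' (len 5):
       h  g  d  e  d
    0  1  2  3  4  5
  f 1  1  2  3  4  5
  h 2  1  2  3  4  5
  h 3  2  2  3  4  5
  h 4  3  3  3  4  5
Edit distance = dp[4][5] = 5

5


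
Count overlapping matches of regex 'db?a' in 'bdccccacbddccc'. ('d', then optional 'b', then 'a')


Pattern: db?a means 'd', then optional 'b', then 'a'.
Scanning 'bdccccacbddccc' position-by-position:
  Pos 0: window 'bdc' -> no
  Pos 1: window 'dcc' -> no
  Pos 2: window 'ccc' -> no
  Pos 3: window 'ccc' -> no
  Pos 4: window 'cca' -> no
  Pos 5: window 'cac' -> no
  Pos 6: window 'acb' -> no
  Pos 7: window 'cbd' -> no
  Pos 8: window 'bdd' -> no
  Pos 9: window 'ddc' -> no
  Pos 10: window 'dcc' -> no
  Pos 11: window 'ccc' -> no
  Pos 12: window 'cc' -> no
  Pos 13: window 'c' -> no
Total matches: 0

0
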